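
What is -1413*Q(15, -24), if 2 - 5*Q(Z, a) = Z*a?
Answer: -511506/5 ≈ -1.0230e+5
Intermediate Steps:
Q(Z, a) = ⅖ - Z*a/5
-1413*Q(15, -24) = -1413*(⅖ - ⅕*15*(-24)) = -1413*(⅖ + 72) = -1413*362/5 = -511506/5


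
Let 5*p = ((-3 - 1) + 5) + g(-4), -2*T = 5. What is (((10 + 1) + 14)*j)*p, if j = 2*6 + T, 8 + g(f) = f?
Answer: -1045/2 ≈ -522.50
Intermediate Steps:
g(f) = -8 + f
T = -5/2 (T = -½*5 = -5/2 ≈ -2.5000)
p = -11/5 (p = (((-3 - 1) + 5) + (-8 - 4))/5 = ((-4 + 5) - 12)/5 = (1 - 12)/5 = (⅕)*(-11) = -11/5 ≈ -2.2000)
j = 19/2 (j = 2*6 - 5/2 = 12 - 5/2 = 19/2 ≈ 9.5000)
(((10 + 1) + 14)*j)*p = (((10 + 1) + 14)*(19/2))*(-11/5) = ((11 + 14)*(19/2))*(-11/5) = (25*(19/2))*(-11/5) = (475/2)*(-11/5) = -1045/2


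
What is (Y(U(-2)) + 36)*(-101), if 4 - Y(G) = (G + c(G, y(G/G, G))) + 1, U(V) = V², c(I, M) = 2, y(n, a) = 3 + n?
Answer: -3333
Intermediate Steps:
Y(G) = 1 - G (Y(G) = 4 - ((G + 2) + 1) = 4 - ((2 + G) + 1) = 4 - (3 + G) = 4 + (-3 - G) = 1 - G)
(Y(U(-2)) + 36)*(-101) = ((1 - 1*(-2)²) + 36)*(-101) = ((1 - 1*4) + 36)*(-101) = ((1 - 4) + 36)*(-101) = (-3 + 36)*(-101) = 33*(-101) = -3333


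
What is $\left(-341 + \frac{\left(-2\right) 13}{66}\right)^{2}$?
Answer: $\frac{126922756}{1089} \approx 1.1655 \cdot 10^{5}$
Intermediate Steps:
$\left(-341 + \frac{\left(-2\right) 13}{66}\right)^{2} = \left(-341 - \frac{13}{33}\right)^{2} = \left(- \frac{11266}{33}\right)^{2} = \frac{126922756}{1089}$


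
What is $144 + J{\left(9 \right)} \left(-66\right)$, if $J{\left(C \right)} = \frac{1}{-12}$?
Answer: $\frac{299}{2} \approx 149.5$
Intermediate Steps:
$J{\left(C \right)} = - \frac{1}{12}$
$144 + J{\left(9 \right)} \left(-66\right) = 144 - - \frac{11}{2} = 144 + \frac{11}{2} = \frac{299}{2}$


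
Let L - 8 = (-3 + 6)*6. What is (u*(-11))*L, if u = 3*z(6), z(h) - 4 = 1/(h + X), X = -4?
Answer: -3861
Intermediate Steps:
L = 26 (L = 8 + (-3 + 6)*6 = 8 + 3*6 = 8 + 18 = 26)
z(h) = 4 + 1/(-4 + h) (z(h) = 4 + 1/(h - 4) = 4 + 1/(-4 + h))
u = 27/2 (u = 3*((-15 + 4*6)/(-4 + 6)) = 3*((-15 + 24)/2) = 3*((½)*9) = 3*(9/2) = 27/2 ≈ 13.500)
(u*(-11))*L = ((27/2)*(-11))*26 = -297/2*26 = -3861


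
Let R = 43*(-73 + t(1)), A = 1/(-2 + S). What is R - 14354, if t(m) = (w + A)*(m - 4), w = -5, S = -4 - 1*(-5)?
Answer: -16719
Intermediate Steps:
S = 1 (S = -4 + 5 = 1)
A = -1 (A = 1/(-2 + 1) = 1/(-1) = -1)
t(m) = 24 - 6*m (t(m) = (-5 - 1)*(m - 4) = -6*(-4 + m) = 24 - 6*m)
R = -2365 (R = 43*(-73 + (24 - 6*1)) = 43*(-73 + (24 - 6)) = 43*(-73 + 18) = 43*(-55) = -2365)
R - 14354 = -2365 - 14354 = -16719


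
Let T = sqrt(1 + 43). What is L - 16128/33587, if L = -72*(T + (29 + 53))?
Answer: -198313776/33587 - 144*sqrt(11) ≈ -6382.1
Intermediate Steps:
T = 2*sqrt(11) (T = sqrt(44) = 2*sqrt(11) ≈ 6.6332)
L = -5904 - 144*sqrt(11) (L = -72*(2*sqrt(11) + (29 + 53)) = -72*(2*sqrt(11) + 82) = -72*(82 + 2*sqrt(11)) = -5904 - 144*sqrt(11) ≈ -6381.6)
L - 16128/33587 = (-5904 - 144*sqrt(11)) - 16128/33587 = -198313776/33587 - 144*sqrt(11)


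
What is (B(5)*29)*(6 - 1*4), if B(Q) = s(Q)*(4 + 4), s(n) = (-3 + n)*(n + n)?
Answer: 9280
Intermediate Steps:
s(n) = 2*n*(-3 + n) (s(n) = (-3 + n)*(2*n) = 2*n*(-3 + n))
B(Q) = 16*Q*(-3 + Q) (B(Q) = (2*Q*(-3 + Q))*(4 + 4) = (2*Q*(-3 + Q))*8 = 16*Q*(-3 + Q))
(B(5)*29)*(6 - 1*4) = ((16*5*(-3 + 5))*29)*(6 - 1*4) = ((16*5*2)*29)*(6 - 4) = (160*29)*2 = 4640*2 = 9280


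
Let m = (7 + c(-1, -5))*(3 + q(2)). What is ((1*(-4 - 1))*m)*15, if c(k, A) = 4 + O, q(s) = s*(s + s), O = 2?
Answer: -10725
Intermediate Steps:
q(s) = 2*s² (q(s) = s*(2*s) = 2*s²)
c(k, A) = 6 (c(k, A) = 4 + 2 = 6)
m = 143 (m = (7 + 6)*(3 + 2*2²) = 13*(3 + 2*4) = 13*(3 + 8) = 13*11 = 143)
((1*(-4 - 1))*m)*15 = ((1*(-4 - 1))*143)*15 = ((1*(-5))*143)*15 = -5*143*15 = -715*15 = -10725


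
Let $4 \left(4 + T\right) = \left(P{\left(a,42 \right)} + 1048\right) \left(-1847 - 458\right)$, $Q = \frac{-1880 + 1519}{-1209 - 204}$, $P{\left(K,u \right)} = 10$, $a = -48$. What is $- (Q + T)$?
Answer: $\frac{1722945067}{2826} \approx 6.0968 \cdot 10^{5}$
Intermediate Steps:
$Q = \frac{361}{1413}$ ($Q = - \frac{361}{-1413} = \left(-361\right) \left(- \frac{1}{1413}\right) = \frac{361}{1413} \approx 0.25548$)
$T = - \frac{1219353}{2}$ ($T = -4 + \frac{\left(10 + 1048\right) \left(-1847 - 458\right)}{4} = -4 + \frac{1058 \left(-2305\right)}{4} = -4 + \frac{1}{4} \left(-2438690\right) = -4 - \frac{1219345}{2} = - \frac{1219353}{2} \approx -6.0968 \cdot 10^{5}$)
$- (Q + T) = - (\frac{361}{1413} - \frac{1219353}{2}) = \left(-1\right) \left(- \frac{1722945067}{2826}\right) = \frac{1722945067}{2826}$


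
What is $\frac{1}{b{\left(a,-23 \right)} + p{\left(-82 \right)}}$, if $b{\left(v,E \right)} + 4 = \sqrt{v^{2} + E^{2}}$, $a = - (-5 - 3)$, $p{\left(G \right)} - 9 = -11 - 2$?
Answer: $\frac{8}{529} + \frac{\sqrt{593}}{529} \approx 0.061156$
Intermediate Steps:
$p{\left(G \right)} = -4$ ($p{\left(G \right)} = 9 - 13 = -4$)
$a = 8$ ($a = \left(-1\right) \left(-8\right) = 8$)
$b{\left(v,E \right)} = -4 + \sqrt{E^{2} + v^{2}}$ ($b{\left(v,E \right)} = -4 + \sqrt{v^{2} + E^{2}} = -4 + \sqrt{E^{2} + v^{2}}$)
$\frac{1}{b{\left(a,-23 \right)} + p{\left(-82 \right)}} = \frac{1}{\left(-4 + \sqrt{\left(-23\right)^{2} + 8^{2}}\right) - 4} = \frac{1}{\left(-4 + \sqrt{529 + 64}\right) - 4} = \frac{1}{\left(-4 + \sqrt{593}\right) - 4} = \frac{1}{-8 + \sqrt{593}}$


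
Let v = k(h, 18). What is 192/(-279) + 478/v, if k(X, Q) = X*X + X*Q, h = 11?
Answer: 24038/29667 ≈ 0.81026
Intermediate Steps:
k(X, Q) = X**2 + Q*X
v = 319 (v = 11*(18 + 11) = 11*29 = 319)
192/(-279) + 478/v = 192/(-279) + 478/319 = 192*(-1/279) + 478*(1/319) = -64/93 + 478/319 = 24038/29667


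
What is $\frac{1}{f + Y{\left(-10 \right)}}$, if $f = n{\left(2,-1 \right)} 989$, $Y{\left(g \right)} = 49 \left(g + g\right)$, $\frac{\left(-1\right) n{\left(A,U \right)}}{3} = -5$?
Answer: $\frac{1}{13855} \approx 7.2176 \cdot 10^{-5}$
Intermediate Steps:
$n{\left(A,U \right)} = 15$ ($n{\left(A,U \right)} = \left(-3\right) \left(-5\right) = 15$)
$Y{\left(g \right)} = 98 g$ ($Y{\left(g \right)} = 49 \cdot 2 g = 98 g$)
$f = 14835$ ($f = 15 \cdot 989 = 14835$)
$\frac{1}{f + Y{\left(-10 \right)}} = \frac{1}{14835 + 98 \left(-10\right)} = \frac{1}{14835 - 980} = \frac{1}{13855}$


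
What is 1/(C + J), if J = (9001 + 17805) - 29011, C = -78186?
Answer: -1/80391 ≈ -1.2439e-5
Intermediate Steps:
J = -2205 (J = 26806 - 29011 = -2205)
1/(C + J) = 1/(-78186 - 2205) = 1/(-80391) = -1/80391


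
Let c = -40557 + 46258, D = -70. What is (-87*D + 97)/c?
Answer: 6187/5701 ≈ 1.0852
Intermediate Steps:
c = 5701
(-87*D + 97)/c = (-87*(-70) + 97)/5701 = (6090 + 97)*(1/5701) = 6187*(1/5701) = 6187/5701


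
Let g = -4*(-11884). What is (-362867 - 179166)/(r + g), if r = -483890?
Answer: 542033/436354 ≈ 1.2422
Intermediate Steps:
g = 47536
(-362867 - 179166)/(r + g) = (-362867 - 179166)/(-483890 + 47536) = -542033/(-436354) = -542033*(-1/436354) = 542033/436354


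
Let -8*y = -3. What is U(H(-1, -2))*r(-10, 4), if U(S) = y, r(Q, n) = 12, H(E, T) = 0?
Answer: 9/2 ≈ 4.5000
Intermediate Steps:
y = 3/8 (y = -⅛*(-3) = 3/8 ≈ 0.37500)
U(S) = 3/8
U(H(-1, -2))*r(-10, 4) = (3/8)*12 = 9/2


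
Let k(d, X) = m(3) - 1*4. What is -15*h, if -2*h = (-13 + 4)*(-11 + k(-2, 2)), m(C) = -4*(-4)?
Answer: -135/2 ≈ -67.500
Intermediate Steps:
m(C) = 16
k(d, X) = 12 (k(d, X) = 16 - 1*4 = 16 - 4 = 12)
h = 9/2 (h = -(-13 + 4)*(-11 + 12)/2 = -(-9)/2 = -½*(-9) = 9/2 ≈ 4.5000)
-15*h = -15*9/2 = -135/2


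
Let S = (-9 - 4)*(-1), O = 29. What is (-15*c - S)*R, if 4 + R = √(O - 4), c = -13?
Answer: 182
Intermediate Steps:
S = 13 (S = -13*(-1) = 13)
R = 1 (R = -4 + √(29 - 4) = -4 + √25 = -4 + 5 = 1)
(-15*c - S)*R = (-15*(-13) - 1*13)*1 = (195 - 13)*1 = 182*1 = 182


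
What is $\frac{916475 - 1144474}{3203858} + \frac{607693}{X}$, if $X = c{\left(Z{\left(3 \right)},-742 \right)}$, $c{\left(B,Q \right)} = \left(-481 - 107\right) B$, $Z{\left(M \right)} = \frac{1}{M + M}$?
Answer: $- \frac{69535157982}{11213503} \approx -6201.0$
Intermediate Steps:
$Z{\left(M \right)} = \frac{1}{2 M}$
$c{\left(B,Q \right)} = - 588 B$ ($c{\left(B,Q \right)} = \left(-481 - 107\right) B = - 588 B$)
$X = -98$ ($X = - 588 \frac{1}{2 \cdot 3} = - 588 \cdot \frac{1}{2} \cdot \frac{1}{3} = \left(-588\right) \frac{1}{6} = -98$)
$\frac{916475 - 1144474}{3203858} + \frac{607693}{X} = \frac{916475 - 1144474}{3203858} + \frac{607693}{-98} = \left(916475 - 1144474\right) \frac{1}{3203858} + 607693 \left(- \frac{1}{98}\right) = \left(-227999\right) \frac{1}{3203858} - \frac{607693}{98} = - \frac{227999}{3203858} - \frac{607693}{98} = - \frac{69535157982}{11213503}$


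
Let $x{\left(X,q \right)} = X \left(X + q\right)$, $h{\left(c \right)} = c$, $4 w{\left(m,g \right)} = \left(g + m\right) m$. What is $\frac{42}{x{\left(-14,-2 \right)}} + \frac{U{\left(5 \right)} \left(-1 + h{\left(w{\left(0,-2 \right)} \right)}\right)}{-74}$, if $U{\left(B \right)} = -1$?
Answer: $\frac{103}{592} \approx 0.17399$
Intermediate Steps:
$w{\left(m,g \right)} = \frac{m \left(g + m\right)}{4}$ ($w{\left(m,g \right)} = \frac{\left(g + m\right) m}{4} = \frac{m \left(g + m\right)}{4}$)
$\frac{42}{x{\left(-14,-2 \right)}} + \frac{U{\left(5 \right)} \left(-1 + h{\left(w{\left(0,-2 \right)} \right)}\right)}{-74} = \frac{42}{\left(-14\right) \left(-14 - 2\right)} + \frac{\left(-1\right) \left(-1 + \frac{1}{4} \cdot 0 \left(-2 + 0\right)\right)}{-74} = \frac{42}{\left(-14\right) \left(-16\right)} + - (-1 + \frac{1}{4} \cdot 0 \left(-2\right)) \left(- \frac{1}{74}\right) = \frac{42}{224} + - (-1 + 0) \left(- \frac{1}{74}\right) = 42 \cdot \frac{1}{224} + \left(-1\right) \left(-1\right) \left(- \frac{1}{74}\right) = \frac{3}{16} + 1 \left(- \frac{1}{74}\right) = \frac{3}{16} - \frac{1}{74} = \frac{103}{592}$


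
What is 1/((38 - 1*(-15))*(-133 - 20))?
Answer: -1/8109 ≈ -0.00012332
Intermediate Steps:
1/((38 - 1*(-15))*(-133 - 20)) = 1/((38 + 15)*(-153)) = 1/(53*(-153)) = 1/(-8109) = -1/8109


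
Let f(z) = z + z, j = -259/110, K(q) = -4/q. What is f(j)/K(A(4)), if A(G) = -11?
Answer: -259/20 ≈ -12.950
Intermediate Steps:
j = -259/110 (j = -259*1/110 = -259/110 ≈ -2.3545)
f(z) = 2*z
f(j)/K(A(4)) = (2*(-259/110))/((-4/(-11))) = -259/(55*((-4*(-1/11)))) = -259/(55*4/11) = -259/55*11/4 = -259/20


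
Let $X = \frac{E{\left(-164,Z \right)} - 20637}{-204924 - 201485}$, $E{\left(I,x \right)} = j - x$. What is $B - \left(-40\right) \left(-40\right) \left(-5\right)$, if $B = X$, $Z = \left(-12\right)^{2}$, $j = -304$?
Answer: $\frac{3251293085}{406409} \approx 8000.1$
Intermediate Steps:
$Z = 144$
$E{\left(I,x \right)} = -304 - x$
$X = \frac{21085}{406409}$ ($X = \frac{\left(-304 - 144\right) - 20637}{-204924 - 201485} = \frac{\left(-304 - 144\right) - 20637}{-406409} = \left(-448 - 20637\right) \left(- \frac{1}{406409}\right) = \left(-21085\right) \left(- \frac{1}{406409}\right) = \frac{21085}{406409} \approx 0.051881$)
$B = \frac{21085}{406409} \approx 0.051881$
$B - \left(-40\right) \left(-40\right) \left(-5\right) = \frac{21085}{406409} - \left(-40\right) \left(-40\right) \left(-5\right) = \frac{21085}{406409} - 1600 \left(-5\right) = \frac{21085}{406409} - -8000 = \frac{21085}{406409} + 8000 = \frac{3251293085}{406409}$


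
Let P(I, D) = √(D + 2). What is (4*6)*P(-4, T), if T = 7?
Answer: 72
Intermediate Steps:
P(I, D) = √(2 + D)
(4*6)*P(-4, T) = (4*6)*√(2 + 7) = 24*√9 = 24*3 = 72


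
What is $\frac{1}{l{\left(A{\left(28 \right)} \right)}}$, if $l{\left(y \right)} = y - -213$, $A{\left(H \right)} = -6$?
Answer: $\frac{1}{207} \approx 0.0048309$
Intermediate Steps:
$l{\left(y \right)} = 213 + y$ ($l{\left(y \right)} = y + 213 = 213 + y$)
$\frac{1}{l{\left(A{\left(28 \right)} \right)}} = \frac{1}{213 - 6} = \frac{1}{207}$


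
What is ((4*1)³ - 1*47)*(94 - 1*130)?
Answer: -612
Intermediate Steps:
((4*1)³ - 1*47)*(94 - 1*130) = (4³ - 47)*(94 - 130) = (64 - 47)*(-36) = 17*(-36) = -612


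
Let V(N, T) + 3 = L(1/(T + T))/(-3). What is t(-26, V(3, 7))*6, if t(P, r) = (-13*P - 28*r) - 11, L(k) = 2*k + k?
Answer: 2478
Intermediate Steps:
L(k) = 3*k
V(N, T) = -3 - 1/(2*T) (V(N, T) = -3 + (3/(T + T))/(-3) = -3 + (3/((2*T)))*(-⅓) = -3 + (3*(1/(2*T)))*(-⅓) = -3 + (3/(2*T))*(-⅓) = -3 - 1/(2*T))
t(P, r) = -11 - 28*r - 13*P (t(P, r) = (-28*r - 13*P) - 11 = -11 - 28*r - 13*P)
t(-26, V(3, 7))*6 = (-11 - 28*(-3 - ½/7) - 13*(-26))*6 = (-11 - 28*(-3 - ½*⅐) + 338)*6 = (-11 - 28*(-3 - 1/14) + 338)*6 = (-11 - 28*(-43/14) + 338)*6 = (-11 + 86 + 338)*6 = 413*6 = 2478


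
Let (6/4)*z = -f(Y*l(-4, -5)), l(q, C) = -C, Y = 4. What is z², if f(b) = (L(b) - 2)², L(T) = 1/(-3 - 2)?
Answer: 58564/5625 ≈ 10.411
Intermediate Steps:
L(T) = -⅕ (L(T) = 1/(-5) = -⅕)
f(b) = 121/25 (f(b) = (-⅕ - 2)² = (-11/5)² = 121/25)
z = -242/75 (z = 2*(-1*121/25)/3 = (⅔)*(-121/25) = -242/75 ≈ -3.2267)
z² = (-242/75)² = 58564/5625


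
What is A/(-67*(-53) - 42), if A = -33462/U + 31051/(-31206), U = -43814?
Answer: -158126671/2398857115578 ≈ -6.5917e-5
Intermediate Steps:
A = -158126671/683629842 (A = -33462/(-43814) + 31051/(-31206) = -33462*(-1/43814) + 31051*(-1/31206) = 16731/21907 - 31051/31206 = -158126671/683629842 ≈ -0.23130)
A/(-67*(-53) - 42) = -158126671/(683629842*(-67*(-53) - 42)) = -158126671/(683629842*(3551 - 42)) = -158126671/683629842/3509 = -158126671/683629842*1/3509 = -158126671/2398857115578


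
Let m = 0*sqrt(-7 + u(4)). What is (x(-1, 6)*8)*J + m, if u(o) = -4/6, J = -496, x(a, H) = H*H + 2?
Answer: -150784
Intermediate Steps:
x(a, H) = 2 + H**2 (x(a, H) = H**2 + 2 = 2 + H**2)
u(o) = -2/3 (u(o) = -4*1/6 = -2/3)
m = 0 (m = 0*sqrt(-7 - 2/3) = 0*sqrt(-23/3) = 0*(I*sqrt(69)/3) = 0)
(x(-1, 6)*8)*J + m = ((2 + 6**2)*8)*(-496) + 0 = ((2 + 36)*8)*(-496) + 0 = (38*8)*(-496) + 0 = 304*(-496) + 0 = -150784 + 0 = -150784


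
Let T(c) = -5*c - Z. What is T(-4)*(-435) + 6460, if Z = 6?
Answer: 370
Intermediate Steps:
T(c) = -6 - 5*c (T(c) = -5*c - 1*6 = -5*c - 6 = -6 - 5*c)
T(-4)*(-435) + 6460 = (-6 - 5*(-4))*(-435) + 6460 = (-6 + 20)*(-435) + 6460 = 14*(-435) + 6460 = -6090 + 6460 = 370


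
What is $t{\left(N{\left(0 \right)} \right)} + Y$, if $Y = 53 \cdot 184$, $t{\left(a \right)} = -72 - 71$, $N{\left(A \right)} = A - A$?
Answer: $9609$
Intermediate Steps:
$N{\left(A \right)} = 0$
$t{\left(a \right)} = -143$
$Y = 9752$
$t{\left(N{\left(0 \right)} \right)} + Y = -143 + 9752 = 9609$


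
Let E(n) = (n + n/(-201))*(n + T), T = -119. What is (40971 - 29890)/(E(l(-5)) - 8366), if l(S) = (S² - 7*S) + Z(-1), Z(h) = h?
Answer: -742427/796522 ≈ -0.93209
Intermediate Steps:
l(S) = -1 + S² - 7*S (l(S) = (S² - 7*S) - 1 = -1 + S² - 7*S)
E(n) = 200*n*(-119 + n)/201 (E(n) = (n + n/(-201))*(n - 119) = (n + n*(-1/201))*(-119 + n) = (n - n/201)*(-119 + n) = (200*n/201)*(-119 + n) = 200*n*(-119 + n)/201)
(40971 - 29890)/(E(l(-5)) - 8366) = (40971 - 29890)/(200*(-1 + (-5)² - 7*(-5))*(-119 + (-1 + (-5)² - 7*(-5)))/201 - 8366) = 11081/(200*(-1 + 25 + 35)*(-119 + (-1 + 25 + 35))/201 - 8366) = 11081/((200/201)*59*(-119 + 59) - 8366) = 11081/((200/201)*59*(-60) - 8366) = 11081/(-236000/67 - 8366) = 11081/(-796522/67) = 11081*(-67/796522) = -742427/796522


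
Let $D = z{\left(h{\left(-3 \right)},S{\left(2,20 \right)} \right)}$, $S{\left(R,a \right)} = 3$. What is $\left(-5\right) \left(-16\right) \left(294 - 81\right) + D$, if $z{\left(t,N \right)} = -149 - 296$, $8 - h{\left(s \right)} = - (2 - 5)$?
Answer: $16595$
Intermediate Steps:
$h{\left(s \right)} = 5$ ($h{\left(s \right)} = 8 - - (2 - 5) = 8 - \left(-1\right) \left(-3\right) = 8 - 3 = 5$)
$z{\left(t,N \right)} = -445$ ($z{\left(t,N \right)} = -149 - 296 = -445$)
$D = -445$
$\left(-5\right) \left(-16\right) \left(294 - 81\right) + D = \left(-5\right) \left(-16\right) \left(294 - 81\right) - 445 = 80 \cdot 213 - 445 = 17040 - 445 = 16595$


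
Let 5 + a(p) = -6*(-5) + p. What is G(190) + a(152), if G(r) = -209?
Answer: -32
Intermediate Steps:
a(p) = 25 + p (a(p) = -5 + (-6*(-5) + p) = -5 + (30 + p) = 25 + p)
G(190) + a(152) = -209 + (25 + 152) = -209 + 177 = -32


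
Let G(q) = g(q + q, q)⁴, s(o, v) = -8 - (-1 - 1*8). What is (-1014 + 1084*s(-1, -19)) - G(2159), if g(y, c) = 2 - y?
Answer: -346997019156666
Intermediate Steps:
s(o, v) = 1 (s(o, v) = -8 - (-1 - 8) = -8 - 1*(-9) = -8 + 9 = 1)
G(q) = (2 - 2*q)⁴ (G(q) = (2 - (q + q))⁴ = (2 - 2*q)⁴)
(-1014 + 1084*s(-1, -19)) - G(2159) = (-1014 + 1084*1) - 16*(-1 + 2159)⁴ = (-1014 + 1084) - 16*2158⁴ = 70 - 16*21687313697296 = 70 - 1*346997019156736 = 70 - 346997019156736 = -346997019156666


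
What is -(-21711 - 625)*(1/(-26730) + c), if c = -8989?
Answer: -2683402044128/13365 ≈ -2.0078e+8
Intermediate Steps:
-(-21711 - 625)*(1/(-26730) + c) = -(-21711 - 625)*(1/(-26730) - 8989) = -(-22336)*(-1/26730 - 8989) = -(-22336)*(-240275971)/26730 = -1*2683402044128/13365 = -2683402044128/13365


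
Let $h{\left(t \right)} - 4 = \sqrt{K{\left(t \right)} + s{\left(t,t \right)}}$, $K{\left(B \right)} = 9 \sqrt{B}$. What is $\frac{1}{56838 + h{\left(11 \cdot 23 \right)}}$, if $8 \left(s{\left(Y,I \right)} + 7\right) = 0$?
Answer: $\frac{1}{56842 + \sqrt{-7 + 9 \sqrt{253}}} \approx 1.7589 \cdot 10^{-5}$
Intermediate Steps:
$s{\left(Y,I \right)} = -7$ ($s{\left(Y,I \right)} = -7 + \frac{1}{8} \cdot 0 = -7 + 0 = -7$)
$h{\left(t \right)} = 4 + \sqrt{-7 + 9 \sqrt{t}}$ ($h{\left(t \right)} = 4 + \sqrt{9 \sqrt{t} - 7} = 4 + \sqrt{-7 + 9 \sqrt{t}}$)
$\frac{1}{56838 + h{\left(11 \cdot 23 \right)}} = \frac{1}{56838 + \left(4 + \sqrt{-7 + 9 \sqrt{11 \cdot 23}}\right)} = \frac{1}{56838 + \left(4 + \sqrt{-7 + 9 \sqrt{253}}\right)} = \frac{1}{56842 + \sqrt{-7 + 9 \sqrt{253}}}$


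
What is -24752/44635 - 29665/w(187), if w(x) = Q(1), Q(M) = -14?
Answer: 1323750747/624890 ≈ 2118.4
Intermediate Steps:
w(x) = -14
-24752/44635 - 29665/w(187) = -24752/44635 - 29665/(-14) = -24752*1/44635 - 29665*(-1/14) = -24752/44635 + 29665/14 = 1323750747/624890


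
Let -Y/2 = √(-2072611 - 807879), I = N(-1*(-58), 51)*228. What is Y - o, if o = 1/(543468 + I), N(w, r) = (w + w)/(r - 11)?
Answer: -5/2720646 - 2*I*√2880490 ≈ -1.8378e-6 - 3394.4*I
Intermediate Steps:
N(w, r) = 2*w/(-11 + r) (N(w, r) = (2*w)/(-11 + r) = 2*w/(-11 + r))
I = 3306/5 (I = (2*(-1*(-58))/(-11 + 51))*228 = (2*58/40)*228 = (2*58*(1/40))*228 = (29/10)*228 = 3306/5 ≈ 661.20)
Y = -2*I*√2880490 (Y = -2*√(-2072611 - 807879) = -2*I*√2880490 ≈ -3394.4*I)
o = 5/2720646 (o = 1/(543468 + 3306/5) = 1/(2720646/5) = 5/2720646 ≈ 1.8378e-6)
Y - o = -2*I*√2880490 - 1*5/2720646 = -2*I*√2880490 - 5/2720646 = -5/2720646 - 2*I*√2880490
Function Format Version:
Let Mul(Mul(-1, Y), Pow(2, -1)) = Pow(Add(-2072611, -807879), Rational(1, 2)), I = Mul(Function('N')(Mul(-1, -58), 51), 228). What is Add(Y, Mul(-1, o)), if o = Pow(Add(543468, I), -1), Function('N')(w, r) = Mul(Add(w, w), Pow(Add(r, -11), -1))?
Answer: Add(Rational(-5, 2720646), Mul(-2, I, Pow(2880490, Rational(1, 2)))) ≈ Add(-1.8378e-6, Mul(-3394.4, I))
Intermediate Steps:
Function('N')(w, r) = Mul(2, w, Pow(Add(-11, r), -1)) (Function('N')(w, r) = Mul(Mul(2, w), Pow(Add(-11, r), -1)) = Mul(2, w, Pow(Add(-11, r), -1)))
I = Rational(3306, 5) (I = Mul(Mul(2, Mul(-1, -58), Pow(Add(-11, 51), -1)), 228) = Mul(Mul(2, 58, Pow(40, -1)), 228) = Mul(Mul(2, 58, Rational(1, 40)), 228) = Mul(Rational(29, 10), 228) = Rational(3306, 5) ≈ 661.20)
Y = Mul(-2, I, Pow(2880490, Rational(1, 2))) (Y = Mul(-2, Pow(Add(-2072611, -807879), Rational(1, 2))) = Mul(-2, Pow(-2880490, Rational(1, 2))) = Mul(-2, Mul(I, Pow(2880490, Rational(1, 2)))) = Mul(-2, I, Pow(2880490, Rational(1, 2))) ≈ Mul(-3394.4, I))
o = Rational(5, 2720646) (o = Pow(Add(543468, Rational(3306, 5)), -1) = Pow(Rational(2720646, 5), -1) = Rational(5, 2720646) ≈ 1.8378e-6)
Add(Y, Mul(-1, o)) = Add(Mul(-2, I, Pow(2880490, Rational(1, 2))), Mul(-1, Rational(5, 2720646))) = Add(Mul(-2, I, Pow(2880490, Rational(1, 2))), Rational(-5, 2720646)) = Add(Rational(-5, 2720646), Mul(-2, I, Pow(2880490, Rational(1, 2))))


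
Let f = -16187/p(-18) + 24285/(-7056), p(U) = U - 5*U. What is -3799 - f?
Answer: -25195133/7056 ≈ -3570.7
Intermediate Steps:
p(U) = -4*U
f = -1610611/7056 (f = -16187/((-4*(-18))) + 24285/(-7056) = -16187/72 + 24285*(-1/7056) = -16187*1/72 - 8095/2352 = -16187/72 - 8095/2352 = -1610611/7056 ≈ -228.26)
-3799 - f = -3799 - 1*(-1610611/7056) = -3799 + 1610611/7056 = -25195133/7056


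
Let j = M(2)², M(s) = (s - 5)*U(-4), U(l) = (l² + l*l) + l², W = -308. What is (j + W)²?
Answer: 417303184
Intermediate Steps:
U(l) = 3*l² (U(l) = (l² + l²) + l² = 2*l² + l² = 3*l²)
M(s) = -240 + 48*s (M(s) = (s - 5)*(3*(-4)²) = (-5 + s)*(3*16) = (-5 + s)*48 = -240 + 48*s)
j = 20736 (j = (-240 + 48*2)² = (-240 + 96)² = (-144)² = 20736)
(j + W)² = (20736 - 308)² = 20428² = 417303184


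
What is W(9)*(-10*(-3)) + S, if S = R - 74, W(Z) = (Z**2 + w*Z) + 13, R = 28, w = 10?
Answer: 5474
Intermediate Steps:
W(Z) = 13 + Z**2 + 10*Z (W(Z) = (Z**2 + 10*Z) + 13 = 13 + Z**2 + 10*Z)
S = -46 (S = 28 - 74 = -46)
W(9)*(-10*(-3)) + S = (13 + 9**2 + 10*9)*(-10*(-3)) - 46 = (13 + 81 + 90)*30 - 46 = 184*30 - 46 = 5520 - 46 = 5474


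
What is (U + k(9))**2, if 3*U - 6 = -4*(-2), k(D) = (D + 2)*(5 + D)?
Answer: 226576/9 ≈ 25175.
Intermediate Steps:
k(D) = (2 + D)*(5 + D)
U = 14/3 (U = 2 + (-4*(-2))/3 = 2 + (1/3)*8 = 2 + 8/3 = 14/3 ≈ 4.6667)
(U + k(9))**2 = (14/3 + (10 + 9**2 + 7*9))**2 = (14/3 + (10 + 81 + 63))**2 = (14/3 + 154)**2 = (476/3)**2 = 226576/9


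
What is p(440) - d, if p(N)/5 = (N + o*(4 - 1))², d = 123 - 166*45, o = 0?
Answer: 975347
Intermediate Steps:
d = -7347 (d = 123 - 7470 = -7347)
p(N) = 5*N² (p(N) = 5*(N + 0*(4 - 1))² = 5*(N + 0*3)² = 5*(N + 0)² = 5*N²)
p(440) - d = 5*440² - 1*(-7347) = 5*193600 + 7347 = 968000 + 7347 = 975347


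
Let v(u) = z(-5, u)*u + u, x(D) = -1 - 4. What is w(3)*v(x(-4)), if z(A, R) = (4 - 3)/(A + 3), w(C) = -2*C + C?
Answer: 15/2 ≈ 7.5000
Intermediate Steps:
w(C) = -C
z(A, R) = 1/(3 + A)
x(D) = -5
v(u) = u/2 (v(u) = u/(3 - 5) + u = u/(-2) + u = -u/2 + u = u/2)
w(3)*v(x(-4)) = (-1*3)*((½)*(-5)) = -3*(-5/2) = 15/2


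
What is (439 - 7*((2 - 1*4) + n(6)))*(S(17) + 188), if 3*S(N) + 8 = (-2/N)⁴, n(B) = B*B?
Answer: 3111325364/83521 ≈ 37252.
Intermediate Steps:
n(B) = B²
S(N) = -8/3 + 16/(3*N⁴) (S(N) = -8/3 + (-2/N)⁴/3 = -8/3 + (16/N⁴)/3 = -8/3 + 16/(3*N⁴))
(439 - 7*((2 - 1*4) + n(6)))*(S(17) + 188) = (439 - 7*((2 - 1*4) + 6²))*((-8/3 + (16/3)/17⁴) + 188) = (439 - 7*((2 - 4) + 36))*((-8/3 + (16/3)*(1/83521)) + 188) = (439 - 7*(-2 + 36))*((-8/3 + 16/250563) + 188) = (439 - 7*34)*(-668152/250563 + 188) = (439 - 238)*(46437692/250563) = 201*(46437692/250563) = 3111325364/83521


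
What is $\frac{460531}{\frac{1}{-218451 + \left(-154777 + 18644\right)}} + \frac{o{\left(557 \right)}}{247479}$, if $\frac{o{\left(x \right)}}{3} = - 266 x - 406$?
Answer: $- \frac{13470853160259840}{82493} \approx -1.633 \cdot 10^{11}$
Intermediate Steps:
$o{\left(x \right)} = -1218 - 798 x$ ($o{\left(x \right)} = 3 \left(- 266 x - 406\right) = 3 \left(-406 - 266 x\right) = -1218 - 798 x$)
$\frac{460531}{\frac{1}{-218451 + \left(-154777 + 18644\right)}} + \frac{o{\left(557 \right)}}{247479} = \frac{460531}{\frac{1}{-218451 + \left(-154777 + 18644\right)}} + \frac{-1218 - 444486}{247479} = \frac{460531}{\frac{1}{-218451 - 136133}} + \left(-1218 - 444486\right) \frac{1}{247479} = \frac{460531}{\frac{1}{-354584}} - \frac{148568}{82493} = \frac{460531}{- \frac{1}{354584}} - \frac{148568}{82493} = 460531 \left(-354584\right) - \frac{148568}{82493} = -163296924104 - \frac{148568}{82493} = - \frac{13470853160259840}{82493}$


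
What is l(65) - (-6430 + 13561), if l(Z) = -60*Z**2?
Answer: -260631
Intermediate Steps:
l(65) - (-6430 + 13561) = -60*65**2 - (-6430 + 13561) = -60*4225 - 1*7131 = -253500 - 7131 = -260631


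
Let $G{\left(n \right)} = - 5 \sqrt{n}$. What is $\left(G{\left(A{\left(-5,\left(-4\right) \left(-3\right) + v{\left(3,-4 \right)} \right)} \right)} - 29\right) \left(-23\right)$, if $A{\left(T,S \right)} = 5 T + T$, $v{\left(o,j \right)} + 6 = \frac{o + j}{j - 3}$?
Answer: $667 + 115 i \sqrt{30} \approx 667.0 + 629.88 i$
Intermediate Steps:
$v{\left(o,j \right)} = -6 + \frac{j + o}{-3 + j}$ ($v{\left(o,j \right)} = -6 + \frac{o + j}{j - 3} = -6 + \frac{j + o}{-3 + j}$)
$A{\left(T,S \right)} = 6 T$
$\left(G{\left(A{\left(-5,\left(-4\right) \left(-3\right) + v{\left(3,-4 \right)} \right)} \right)} - 29\right) \left(-23\right) = \left(- 5 \sqrt{6 \left(-5\right)} - 29\right) \left(-23\right) = \left(- 5 \sqrt{-30} - 29\right) \left(-23\right) = \left(- 5 i \sqrt{30} - 29\right) \left(-23\right) = \left(-29 - 5 i \sqrt{30}\right) \left(-23\right) = 667 + 115 i \sqrt{30}$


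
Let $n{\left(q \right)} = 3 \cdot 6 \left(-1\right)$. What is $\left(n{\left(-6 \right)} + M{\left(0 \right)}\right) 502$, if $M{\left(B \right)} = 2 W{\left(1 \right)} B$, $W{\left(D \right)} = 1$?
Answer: $-9036$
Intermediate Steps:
$n{\left(q \right)} = -18$ ($n{\left(q \right)} = 18 \left(-1\right) = -18$)
$M{\left(B \right)} = 2 B$ ($M{\left(B \right)} = 2 \cdot 1 B = 2 B$)
$\left(n{\left(-6 \right)} + M{\left(0 \right)}\right) 502 = \left(-18 + 2 \cdot 0\right) 502 = \left(-18 + 0\right) 502 = \left(-18\right) 502 = -9036$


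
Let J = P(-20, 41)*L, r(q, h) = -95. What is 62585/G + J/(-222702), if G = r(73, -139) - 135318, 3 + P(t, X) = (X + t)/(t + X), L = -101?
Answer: -6982579048/15078372963 ≈ -0.46309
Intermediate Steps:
P(t, X) = -2 (P(t, X) = -3 + (X + t)/(t + X) = -3 + (X + t)/(X + t) = -3 + 1 = -2)
J = 202 (J = -2*(-101) = 202)
G = -135413 (G = -95 - 135318 = -135413)
62585/G + J/(-222702) = 62585/(-135413) + 202/(-222702) = 62585*(-1/135413) + 202*(-1/222702) = -62585/135413 - 101/111351 = -6982579048/15078372963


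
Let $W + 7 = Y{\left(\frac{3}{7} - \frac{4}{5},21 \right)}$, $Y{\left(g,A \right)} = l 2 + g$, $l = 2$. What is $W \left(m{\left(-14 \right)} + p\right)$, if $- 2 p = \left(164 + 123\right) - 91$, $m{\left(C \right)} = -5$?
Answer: $\frac{12154}{35} \approx 347.26$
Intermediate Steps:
$p = -98$ ($p = - \frac{\left(164 + 123\right) - 91}{2} = - \frac{287 - 91}{2} = \left(- \frac{1}{2}\right) 196 = -98$)
$Y{\left(g,A \right)} = 4 + g$ ($Y{\left(g,A \right)} = 2 \cdot 2 + g = 4 + g$)
$W = - \frac{118}{35}$ ($W = -7 + \left(4 + \left(\frac{3}{7} - \frac{4}{5}\right)\right) = -7 + \left(4 - \frac{13}{35}\right) = -7 + \frac{127}{35} = - \frac{118}{35} \approx -3.3714$)
$W \left(m{\left(-14 \right)} + p\right) = - \frac{118 \left(-5 - 98\right)}{35} = \left(- \frac{118}{35}\right) \left(-103\right) = \frac{12154}{35}$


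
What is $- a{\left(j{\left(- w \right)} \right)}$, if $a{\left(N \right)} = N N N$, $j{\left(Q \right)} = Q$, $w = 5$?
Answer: $125$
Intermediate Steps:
$a{\left(N \right)} = N^{3}$ ($a{\left(N \right)} = N^{2} N = N^{3}$)
$- a{\left(j{\left(- w \right)} \right)} = - \left(\left(-1\right) 5\right)^{3} = - \left(-5\right)^{3} = \left(-1\right) \left(-125\right) = 125$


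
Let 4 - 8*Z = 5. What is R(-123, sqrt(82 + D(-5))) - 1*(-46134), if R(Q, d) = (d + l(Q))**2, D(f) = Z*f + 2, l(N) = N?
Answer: 490781/8 - 123*sqrt(1354)/2 ≈ 59085.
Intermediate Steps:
Z = -1/8 (Z = 1/2 - 1/8*5 = 1/2 - 5/8 = -1/8 ≈ -0.12500)
D(f) = 2 - f/8 (D(f) = -f/8 + 2 = 2 - f/8)
R(Q, d) = (Q + d)**2 (R(Q, d) = (d + Q)**2 = (Q + d)**2)
R(-123, sqrt(82 + D(-5))) - 1*(-46134) = (-123 + sqrt(82 + (2 - 1/8*(-5))))**2 - 1*(-46134) = (-123 + sqrt(82 + (2 + 5/8)))**2 + 46134 = (-123 + sqrt(82 + 21/8))**2 + 46134 = (-123 + sqrt(677/8))**2 + 46134 = (-123 + sqrt(1354)/4)**2 + 46134 = 46134 + (-123 + sqrt(1354)/4)**2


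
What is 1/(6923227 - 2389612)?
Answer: 1/4533615 ≈ 2.2057e-7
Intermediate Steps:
1/(6923227 - 2389612) = 1/4533615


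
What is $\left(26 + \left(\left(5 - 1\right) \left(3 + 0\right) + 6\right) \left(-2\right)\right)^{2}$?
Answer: $100$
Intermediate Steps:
$\left(26 + \left(\left(5 - 1\right) \left(3 + 0\right) + 6\right) \left(-2\right)\right)^{2} = \left(26 + \left(4 \cdot 3 + 6\right) \left(-2\right)\right)^{2} = \left(26 + \left(12 + 6\right) \left(-2\right)\right)^{2} = \left(26 + 18 \left(-2\right)\right)^{2} = \left(26 - 36\right)^{2} = \left(-10\right)^{2} = 100$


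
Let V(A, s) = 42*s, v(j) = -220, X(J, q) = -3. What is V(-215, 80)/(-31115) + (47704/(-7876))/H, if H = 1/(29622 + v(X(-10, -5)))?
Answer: -311726485052/1750441 ≈ -1.7808e+5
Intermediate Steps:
H = 1/29402 (H = 1/(29622 - 220) = 1/29402 ≈ 3.4011e-5)
V(-215, 80)/(-31115) + (47704/(-7876))/H = (42*80)/(-31115) + (47704/(-7876))/(1/29402) = 3360*(-1/31115) + (47704*(-1/7876))*29402 = -96/889 - 11926/1969*29402 = -96/889 - 350648252/1969 = -311726485052/1750441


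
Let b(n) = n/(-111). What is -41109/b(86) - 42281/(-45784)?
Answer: 104460280391/1968712 ≈ 53060.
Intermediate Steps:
b(n) = -n/111 (b(n) = n*(-1/111) = -n/111)
-41109/b(86) - 42281/(-45784) = -41109/((-1/111*86)) - 42281/(-45784) = -41109/(-86/111) - 42281*(-1/45784) = -41109*(-111/86) + 42281/45784 = 4563099/86 + 42281/45784 = 104460280391/1968712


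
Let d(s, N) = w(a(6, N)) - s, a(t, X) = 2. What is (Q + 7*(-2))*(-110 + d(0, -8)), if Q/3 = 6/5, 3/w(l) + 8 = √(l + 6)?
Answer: 40196/35 + 39*√2/35 ≈ 1150.0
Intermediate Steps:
w(l) = 3/(-8 + √(6 + l)) (w(l) = 3/(-8 + √(l + 6)) = 3/(-8 + √(6 + l)))
Q = 18/5 (Q = 3*(6/5) = 18/5 ≈ 3.6000)
d(s, N) = -s + 3/(-8 + 2*√2) (d(s, N) = 3/(-8 + √(6 + 2)) - s = 3/(-8 + √8) - s = 3/(-8 + 2*√2) - s = -s + 3/(-8 + 2*√2))
(Q + 7*(-2))*(-110 + d(0, -8)) = (18/5 + 7*(-2))*(-110 + (-3/7 - 1*0 - 3*√2/28)) = (18/5 - 14)*(-110 + (-3/7 + 0 - 3*√2/28)) = -52*(-110 + (-3/7 - 3*√2/28))/5 = -52*(-773/7 - 3*√2/28)/5 = 40196/35 + 39*√2/35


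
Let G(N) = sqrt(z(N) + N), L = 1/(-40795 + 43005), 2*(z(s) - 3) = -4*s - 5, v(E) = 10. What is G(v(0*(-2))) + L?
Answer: 1/2210 + I*sqrt(38)/2 ≈ 0.00045249 + 3.0822*I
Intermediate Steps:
z(s) = 1/2 - 2*s (z(s) = 3 + (-4*s - 5)/2 = 3 + (-5 - 4*s)/2 = 3 + (-5/2 - 2*s) = 1/2 - 2*s)
L = 1/2210 ≈ 0.00045249
G(N) = sqrt(1/2 - N) (G(N) = sqrt((1/2 - 2*N) + N) = sqrt(1/2 - N))
G(v(0*(-2))) + L = sqrt(2 - 4*10)/2 + 1/2210 = sqrt(2 - 40)/2 + 1/2210 = sqrt(-38)/2 + 1/2210 = (I*sqrt(38))/2 + 1/2210 = I*sqrt(38)/2 + 1/2210 = 1/2210 + I*sqrt(38)/2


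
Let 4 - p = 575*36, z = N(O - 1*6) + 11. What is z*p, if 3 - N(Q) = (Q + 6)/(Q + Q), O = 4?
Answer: -310440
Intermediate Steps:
N(Q) = 3 - (6 + Q)/(2*Q) (N(Q) = 3 - (Q + 6)/(Q + Q) = 3 - (6 + Q)/(2*Q))
z = 15 (z = (5/2 - 3/(4 - 1*6)) + 11 = (5/2 - 3/(4 - 6)) + 11 = (5/2 - 3/(-2)) + 11 = (5/2 - 3*(-½)) + 11 = (5/2 + 3/2) + 11 = 4 + 11 = 15)
p = -20696 (p = 4 - 575*36 = 4 - 1*20700 = 4 - 20700 = -20696)
z*p = 15*(-20696) = -310440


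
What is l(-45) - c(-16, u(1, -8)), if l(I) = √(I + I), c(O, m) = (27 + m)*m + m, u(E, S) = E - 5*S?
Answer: -2829 + 3*I*√10 ≈ -2829.0 + 9.4868*I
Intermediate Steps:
c(O, m) = m + m*(27 + m) (c(O, m) = m*(27 + m) + m = m + m*(27 + m))
l(I) = √2*√I (l(I) = √(2*I) = √2*√I)
l(-45) - c(-16, u(1, -8)) = √2*√(-45) - (1 - 5*(-8))*(28 + (1 - 5*(-8))) = √2*(3*I*√5) - (1 + 40)*(28 + (1 + 40)) = 3*I*√10 - 41*(28 + 41) = 3*I*√10 - 41*69 = 3*I*√10 - 1*2829 = 3*I*√10 - 2829 = -2829 + 3*I*√10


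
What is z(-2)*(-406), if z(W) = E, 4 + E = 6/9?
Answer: 4060/3 ≈ 1353.3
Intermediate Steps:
E = -10/3 (E = -4 + 6/9 = -4 + 6*(⅑) = -4 + ⅔ = -10/3 ≈ -3.3333)
z(W) = -10/3
z(-2)*(-406) = -10/3*(-406) = 4060/3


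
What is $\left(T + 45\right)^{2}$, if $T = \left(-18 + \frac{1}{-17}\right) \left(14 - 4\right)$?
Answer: $\frac{5313025}{289} \approx 18384.0$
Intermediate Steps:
$T = - \frac{3070}{17}$ ($T = \left(-18 - \frac{1}{17}\right) 10 = \left(- \frac{307}{17}\right) 10 = - \frac{3070}{17} \approx -180.59$)
$\left(T + 45\right)^{2} = \left(- \frac{3070}{17} + 45\right)^{2} = \left(- \frac{2305}{17}\right)^{2} = \frac{5313025}{289}$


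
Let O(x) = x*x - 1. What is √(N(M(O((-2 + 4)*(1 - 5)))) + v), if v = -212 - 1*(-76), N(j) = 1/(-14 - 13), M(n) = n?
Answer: I*√11019/9 ≈ 11.663*I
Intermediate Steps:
O(x) = -1 + x² (O(x) = x² - 1 = -1 + x²)
N(j) = -1/27 (N(j) = 1/(-27) = -1/27)
v = -136 (v = -212 + 76 = -136)
√(N(M(O((-2 + 4)*(1 - 5)))) + v) = √(-1/27 - 136) = √(-3673/27) = I*√11019/9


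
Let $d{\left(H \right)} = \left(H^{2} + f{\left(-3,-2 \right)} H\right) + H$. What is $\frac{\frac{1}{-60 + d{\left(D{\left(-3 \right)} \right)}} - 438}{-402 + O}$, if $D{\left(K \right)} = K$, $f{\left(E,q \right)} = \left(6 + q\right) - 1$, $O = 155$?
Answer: $\frac{27595}{15561} \approx 1.7733$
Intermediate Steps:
$f{\left(E,q \right)} = 5 + q$
$d{\left(H \right)} = H^{2} + 4 H$ ($d{\left(H \right)} = \left(H^{2} + \left(5 - 2\right) H\right) + H = \left(H^{2} + 3 H\right) + H = H^{2} + 4 H$)
$\frac{\frac{1}{-60 + d{\left(D{\left(-3 \right)} \right)}} - 438}{-402 + O} = \frac{\frac{1}{-60 - 3 \left(4 - 3\right)} - 438}{-402 + 155} = \frac{\frac{1}{-60 - 3} - 438}{-247} = \left(\frac{1}{-60 - 3} - 438\right) \left(- \frac{1}{247}\right) = \left(\frac{1}{-63} - 438\right) \left(- \frac{1}{247}\right) = \left(- \frac{1}{63} - 438\right) \left(- \frac{1}{247}\right) = \left(- \frac{27595}{63}\right) \left(- \frac{1}{247}\right) = \frac{27595}{15561}$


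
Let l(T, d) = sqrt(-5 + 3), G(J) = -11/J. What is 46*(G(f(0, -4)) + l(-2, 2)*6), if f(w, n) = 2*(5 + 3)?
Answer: -253/8 + 276*I*sqrt(2) ≈ -31.625 + 390.32*I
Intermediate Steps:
f(w, n) = 16 (f(w, n) = 2*8 = 16)
l(T, d) = I*sqrt(2) (l(T, d) = sqrt(-2) = I*sqrt(2))
46*(G(f(0, -4)) + l(-2, 2)*6) = 46*(-11/16 + (I*sqrt(2))*6) = 46*(-11*1/16 + 6*I*sqrt(2)) = 46*(-11/16 + 6*I*sqrt(2)) = -253/8 + 276*I*sqrt(2)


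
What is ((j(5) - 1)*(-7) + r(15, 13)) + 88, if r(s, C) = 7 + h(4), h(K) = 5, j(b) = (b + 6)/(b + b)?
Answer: 993/10 ≈ 99.300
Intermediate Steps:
j(b) = (6 + b)/(2*b) (j(b) = (6 + b)/((2*b)) = (6 + b)*(1/(2*b)) = (6 + b)/(2*b))
r(s, C) = 12 (r(s, C) = 7 + 5 = 12)
((j(5) - 1)*(-7) + r(15, 13)) + 88 = (((1/2)*(6 + 5)/5 - 1)*(-7) + 12) + 88 = (((1/2)*(1/5)*11 - 1)*(-7) + 12) + 88 = ((11/10 - 1)*(-7) + 12) + 88 = ((1/10)*(-7) + 12) + 88 = (-7/10 + 12) + 88 = 113/10 + 88 = 993/10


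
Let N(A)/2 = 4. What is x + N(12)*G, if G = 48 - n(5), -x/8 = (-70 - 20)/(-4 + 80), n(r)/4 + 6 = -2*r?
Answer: 17204/19 ≈ 905.47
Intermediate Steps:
n(r) = -24 - 8*r (n(r) = -24 + 4*(-2*r) = -24 - 8*r)
N(A) = 8 (N(A) = 2*4 = 8)
x = 180/19 (x = -8*(-70 - 20)/(-4 + 80) = -(-720)/76 = -8*(-45/38) = 180/19 ≈ 9.4737)
G = 112 (G = 48 - (-24 - 8*5) = 48 - (-24 - 40) = 48 - 1*(-64) = 48 + 64 = 112)
x + N(12)*G = 180/19 + 8*112 = 180/19 + 896 = 17204/19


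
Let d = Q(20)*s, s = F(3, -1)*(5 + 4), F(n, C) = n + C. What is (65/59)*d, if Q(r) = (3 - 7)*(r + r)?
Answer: -187200/59 ≈ -3172.9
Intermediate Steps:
F(n, C) = C + n
Q(r) = -8*r
s = 18 (s = (-1 + 3)*(5 + 4) = 2*9 = 18)
d = -2880 (d = -8*20*18 = -160*18 = -2880)
(65/59)*d = (65/59)*(-2880) = -187200/59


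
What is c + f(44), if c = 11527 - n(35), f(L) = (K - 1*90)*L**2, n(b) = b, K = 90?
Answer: 11492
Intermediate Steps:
f(L) = 0 (f(L) = (90 - 1*90)*L**2 = (90 - 90)*L**2 = 0*L**2 = 0)
c = 11492 (c = 11527 - 1*35 = 11527 - 35 = 11492)
c + f(44) = 11492 + 0 = 11492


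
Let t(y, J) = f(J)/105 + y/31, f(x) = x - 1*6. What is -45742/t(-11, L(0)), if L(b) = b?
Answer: 49630070/447 ≈ 1.1103e+5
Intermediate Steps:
f(x) = -6 + x (f(x) = x - 6 = -6 + x)
t(y, J) = -2/35 + y/31 + J/105 (t(y, J) = (-6 + J)/105 + y/31 = (-6 + J)*(1/105) + y*(1/31) = (-2/35 + J/105) + y/31 = -2/35 + y/31 + J/105)
-45742/t(-11, L(0)) = -45742/(-2/35 + (1/31)*(-11) + (1/105)*0) = -45742/(-2/35 - 11/31 + 0) = -45742/(-447/1085) = -45742*(-1085/447) = 49630070/447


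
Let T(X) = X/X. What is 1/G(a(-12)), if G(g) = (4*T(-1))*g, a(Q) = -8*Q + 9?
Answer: 1/420 ≈ 0.0023810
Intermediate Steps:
T(X) = 1
a(Q) = 9 - 8*Q
G(g) = 4*g (G(g) = (4*1)*g = 4*g)
1/G(a(-12)) = 1/(4*(9 - 8*(-12))) = 1/(4*(9 + 96)) = 1/(4*105) = 1/420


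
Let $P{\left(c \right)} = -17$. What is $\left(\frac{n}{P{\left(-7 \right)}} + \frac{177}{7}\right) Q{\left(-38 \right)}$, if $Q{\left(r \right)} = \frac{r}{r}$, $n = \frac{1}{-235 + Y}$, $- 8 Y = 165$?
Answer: $\frac{6153461}{243355} \approx 25.286$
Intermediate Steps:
$Y = - \frac{165}{8}$ ($Y = \left(- \frac{1}{8}\right) 165 = - \frac{165}{8} \approx -20.625$)
$n = - \frac{8}{2045}$ ($n = \frac{1}{-235 - \frac{165}{8}} = \frac{1}{- \frac{2045}{8}} = - \frac{8}{2045} \approx -0.003912$)
$Q{\left(r \right)} = 1$
$\left(\frac{n}{P{\left(-7 \right)}} + \frac{177}{7}\right) Q{\left(-38 \right)} = \left(- \frac{8}{2045 \left(-17\right)} + \frac{177}{7}\right) 1 = \left(\left(- \frac{8}{2045}\right) \left(- \frac{1}{17}\right) + 177 \cdot \frac{1}{7}\right) 1 = \left(\frac{8}{34765} + \frac{177}{7}\right) 1 = \frac{6153461}{243355} \cdot 1 = \frac{6153461}{243355}$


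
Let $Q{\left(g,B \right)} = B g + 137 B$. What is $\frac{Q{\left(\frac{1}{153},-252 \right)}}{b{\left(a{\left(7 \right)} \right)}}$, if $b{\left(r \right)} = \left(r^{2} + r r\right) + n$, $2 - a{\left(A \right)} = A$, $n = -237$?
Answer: $\frac{586936}{3179} \approx 184.63$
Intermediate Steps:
$a{\left(A \right)} = 2 - A$
$Q{\left(g,B \right)} = 137 B + B g$
$b{\left(r \right)} = -237 + 2 r^{2}$ ($b{\left(r \right)} = \left(r^{2} + r r\right) - 237 = \left(r^{2} + r^{2}\right) - 237 = 2 r^{2} - 237 = -237 + 2 r^{2}$)
$\frac{Q{\left(\frac{1}{153},-252 \right)}}{b{\left(a{\left(7 \right)} \right)}} = \frac{\left(-252\right) \left(137 + \frac{1}{153}\right)}{-237 + 2 \left(2 - 7\right)^{2}} = \frac{\left(-252\right) \frac{20962}{153}}{-237 + 2 \left(-5\right)^{2}} = - \frac{586936}{17 \left(-237 + 2 \cdot 25\right)} = - \frac{586936}{17 \left(-237 + 50\right)} = - \frac{586936}{17 \left(-187\right)} = \left(- \frac{586936}{17}\right) \left(- \frac{1}{187}\right) = \frac{586936}{3179}$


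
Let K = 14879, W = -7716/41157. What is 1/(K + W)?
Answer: 13719/204122429 ≈ 6.7210e-5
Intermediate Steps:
W = -2572/13719 (W = -7716*1/41157 = -2572/13719 ≈ -0.18748)
1/(K + W) = 1/(14879 - 2572/13719) = 1/(204122429/13719) = 13719/204122429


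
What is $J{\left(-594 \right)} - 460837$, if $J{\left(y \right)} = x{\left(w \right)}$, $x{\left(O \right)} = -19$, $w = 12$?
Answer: $-460856$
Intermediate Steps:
$J{\left(y \right)} = -19$
$J{\left(-594 \right)} - 460837 = -19 - 460837 = -460856$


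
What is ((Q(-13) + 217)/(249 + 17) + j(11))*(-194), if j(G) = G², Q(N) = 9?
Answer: -3143964/133 ≈ -23639.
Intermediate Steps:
((Q(-13) + 217)/(249 + 17) + j(11))*(-194) = ((9 + 217)/(249 + 17) + 11²)*(-194) = (226/266 + 121)*(-194) = (226*(1/266) + 121)*(-194) = (113/133 + 121)*(-194) = (16206/133)*(-194) = -3143964/133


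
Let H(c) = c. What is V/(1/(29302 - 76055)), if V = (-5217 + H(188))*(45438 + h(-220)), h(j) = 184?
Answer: 10726682825614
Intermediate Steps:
V = -229433038 (V = (-5217 + 188)*(45438 + 184) = -5029*45622 = -229433038)
V/(1/(29302 - 76055)) = -229433038/(1/(29302 - 76055)) = -229433038/(1/(-46753)) = -229433038/(-1/46753) = -229433038*(-46753) = 10726682825614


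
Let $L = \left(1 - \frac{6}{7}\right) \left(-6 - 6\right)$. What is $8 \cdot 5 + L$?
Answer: $\frac{268}{7} \approx 38.286$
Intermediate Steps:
$L = - \frac{12}{7}$ ($L = \left(1 - \frac{6}{7}\right) \left(-6 - 6\right) = \left(1 - \frac{6}{7}\right) \left(-12\right) = \frac{1}{7} \left(-12\right) = - \frac{12}{7} \approx -1.7143$)
$8 \cdot 5 + L = 8 \cdot 5 - \frac{12}{7} = 40 - \frac{12}{7} = \frac{268}{7}$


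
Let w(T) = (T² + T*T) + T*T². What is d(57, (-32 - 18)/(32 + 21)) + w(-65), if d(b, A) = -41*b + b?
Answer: -268455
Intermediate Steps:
d(b, A) = -40*b
w(T) = T³ + 2*T² (w(T) = (T² + T²) + T³ = 2*T² + T³ = T³ + 2*T²)
d(57, (-32 - 18)/(32 + 21)) + w(-65) = -40*57 + (-65)²*(2 - 65) = -2280 + 4225*(-63) = -2280 - 266175 = -268455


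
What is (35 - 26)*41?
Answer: 369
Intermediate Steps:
(35 - 26)*41 = 9*41 = 369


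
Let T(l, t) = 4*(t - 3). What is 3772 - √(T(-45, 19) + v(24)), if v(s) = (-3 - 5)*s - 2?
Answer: 3772 - I*√130 ≈ 3772.0 - 11.402*I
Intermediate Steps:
T(l, t) = -12 + 4*t (T(l, t) = 4*(-3 + t) = -12 + 4*t)
v(s) = -2 - 8*s (v(s) = -8*s - 2 = -2 - 8*s)
3772 - √(T(-45, 19) + v(24)) = 3772 - √((-12 + 4*19) + (-2 - 8*24)) = 3772 - √((-12 + 76) + (-2 - 192)) = 3772 - √(64 - 194) = 3772 - √(-130) = 3772 - I*√130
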